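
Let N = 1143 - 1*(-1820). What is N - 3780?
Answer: -817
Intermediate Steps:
N = 2963 (N = 1143 + 1820 = 2963)
N - 3780 = 2963 - 3780 = -817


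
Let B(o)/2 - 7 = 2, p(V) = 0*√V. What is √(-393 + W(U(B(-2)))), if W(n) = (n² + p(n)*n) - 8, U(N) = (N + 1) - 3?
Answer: I*√145 ≈ 12.042*I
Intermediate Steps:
p(V) = 0
B(o) = 18 (B(o) = 14 + 2*2 = 14 + 4 = 18)
U(N) = -2 + N (U(N) = (1 + N) - 3 = -2 + N)
W(n) = -8 + n² (W(n) = (n² + 0*n) - 8 = (n² + 0) - 8 = n² - 8 = -8 + n²)
√(-393 + W(U(B(-2)))) = √(-393 + (-8 + (-2 + 18)²)) = √(-393 + (-8 + 16²)) = √(-393 + (-8 + 256)) = √(-393 + 248) = √(-145) = I*√145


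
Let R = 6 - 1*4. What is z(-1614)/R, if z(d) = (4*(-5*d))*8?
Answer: 129120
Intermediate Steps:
z(d) = -160*d (z(d) = -20*d*8 = -160*d)
R = 2 (R = 6 - 4 = 2)
z(-1614)/R = -160*(-1614)/2 = 258240*(½) = 129120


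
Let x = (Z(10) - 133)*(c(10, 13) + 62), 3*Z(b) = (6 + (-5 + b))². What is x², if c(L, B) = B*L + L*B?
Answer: 8013114256/9 ≈ 8.9035e+8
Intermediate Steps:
c(L, B) = 2*B*L (c(L, B) = B*L + B*L = 2*B*L)
Z(b) = (1 + b)²/3 (Z(b) = (6 + (-5 + b))²/3 = (1 + b)²/3)
x = -89516/3 (x = ((1 + 10)²/3 - 133)*(2*13*10 + 62) = ((⅓)*11² - 133)*(260 + 62) = ((⅓)*121 - 133)*322 = (121/3 - 133)*322 = -278/3*322 = -89516/3 ≈ -29839.)
x² = (-89516/3)² = 8013114256/9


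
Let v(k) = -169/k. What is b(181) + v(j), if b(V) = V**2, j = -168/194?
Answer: 2768317/84 ≈ 32956.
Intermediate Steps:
j = -84/97 (j = -168*1/194 = -84/97 ≈ -0.86598)
b(181) + v(j) = 181**2 - 169/(-84/97) = 32761 - 169*(-97/84) = 32761 + 16393/84 = 2768317/84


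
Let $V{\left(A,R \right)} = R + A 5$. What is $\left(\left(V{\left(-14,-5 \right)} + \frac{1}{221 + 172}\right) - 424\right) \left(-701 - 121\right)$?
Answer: $\frac{53733044}{131} \approx 4.1018 \cdot 10^{5}$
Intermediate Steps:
$V{\left(A,R \right)} = R + 5 A$
$\left(\left(V{\left(-14,-5 \right)} + \frac{1}{221 + 172}\right) - 424\right) \left(-701 - 121\right) = \left(\left(\left(-5 + 5 \left(-14\right)\right) + \frac{1}{221 + 172}\right) - 424\right) \left(-701 - 121\right) = \left(\left(\left(-5 - 70\right) + \frac{1}{393}\right) - 424\right) \left(-822\right) = \left(\left(-75 + \frac{1}{393}\right) - 424\right) \left(-822\right) = \left(- \frac{29474}{393} - 424\right) \left(-822\right) = \left(- \frac{196106}{393}\right) \left(-822\right) = \frac{53733044}{131}$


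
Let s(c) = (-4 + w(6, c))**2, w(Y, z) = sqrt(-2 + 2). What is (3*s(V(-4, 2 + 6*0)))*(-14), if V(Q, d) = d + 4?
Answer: -672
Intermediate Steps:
w(Y, z) = 0 (w(Y, z) = sqrt(0) = 0)
V(Q, d) = 4 + d
s(c) = 16 (s(c) = (-4 + 0)**2 = (-4)**2 = 16)
(3*s(V(-4, 2 + 6*0)))*(-14) = (3*16)*(-14) = 48*(-14) = -672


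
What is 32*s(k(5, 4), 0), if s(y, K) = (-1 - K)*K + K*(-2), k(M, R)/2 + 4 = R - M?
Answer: 0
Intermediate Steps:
k(M, R) = -8 - 2*M + 2*R (k(M, R) = -8 + 2*(R - M) = -8 + (-2*M + 2*R) = -8 - 2*M + 2*R)
s(y, K) = -2*K + K*(-1 - K) (s(y, K) = K*(-1 - K) - 2*K = -2*K + K*(-1 - K))
32*s(k(5, 4), 0) = 32*(-1*0*(3 + 0)) = 32*(-1*0*3) = 32*0 = 0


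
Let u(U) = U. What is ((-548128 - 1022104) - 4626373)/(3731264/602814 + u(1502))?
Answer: -1867700123235/454578946 ≈ -4108.6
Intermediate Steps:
((-548128 - 1022104) - 4626373)/(3731264/602814 + u(1502)) = ((-548128 - 1022104) - 4626373)/(3731264/602814 + 1502) = (-1570232 - 4626373)/(3731264*(1/602814) + 1502) = -6196605/(1865632/301407 + 1502) = -6196605/454578946/301407 = -6196605*301407/454578946 = -1867700123235/454578946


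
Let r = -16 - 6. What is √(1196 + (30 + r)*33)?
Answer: 2*√365 ≈ 38.210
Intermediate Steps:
r = -22
√(1196 + (30 + r)*33) = √(1196 + (30 - 22)*33) = √(1196 + 8*33) = √(1196 + 264) = √1460 = 2*√365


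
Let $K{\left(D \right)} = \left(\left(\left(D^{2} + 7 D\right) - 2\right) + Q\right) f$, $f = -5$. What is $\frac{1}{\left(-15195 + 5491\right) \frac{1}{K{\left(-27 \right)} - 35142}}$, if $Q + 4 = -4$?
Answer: $\frac{4724}{1213} \approx 3.8945$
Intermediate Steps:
$Q = -8$ ($Q = -4 - 4 = -8$)
$K{\left(D \right)} = 50 - 35 D - 5 D^{2}$ ($K{\left(D \right)} = \left(\left(\left(D^{2} + 7 D\right) - 2\right) - 8\right) \left(-5\right) = \left(\left(-2 + D^{2} + 7 D\right) - 8\right) \left(-5\right) = \left(-10 + D^{2} + 7 D\right) \left(-5\right) = 50 - 35 D - 5 D^{2}$)
$\frac{1}{\left(-15195 + 5491\right) \frac{1}{K{\left(-27 \right)} - 35142}} = \frac{1}{\left(-15195 + 5491\right) \frac{1}{\left(50 - -945 - 5 \left(-27\right)^{2}\right) - 35142}} = \frac{1}{\left(-9704\right) \frac{1}{\left(50 + 945 - 3645\right) - 35142}} = \frac{1}{\left(-9704\right) \frac{1}{-2650 - 35142}} = \frac{1}{\left(-9704\right) \frac{1}{-37792}} = \frac{1}{\left(-9704\right) \left(- \frac{1}{37792}\right)} = \frac{1}{\frac{1213}{4724}} = \frac{4724}{1213}$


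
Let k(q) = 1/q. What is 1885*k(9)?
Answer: 1885/9 ≈ 209.44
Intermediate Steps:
1885*k(9) = 1885/9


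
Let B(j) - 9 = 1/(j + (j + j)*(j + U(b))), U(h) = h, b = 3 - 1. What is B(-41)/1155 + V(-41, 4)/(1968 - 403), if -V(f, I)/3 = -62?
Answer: 144537244/1141302855 ≈ 0.12664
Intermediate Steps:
b = 2
V(f, I) = 186 (V(f, I) = -3*(-62) = 186)
B(j) = 9 + 1/(j + 2*j*(2 + j)) (B(j) = 9 + 1/(j + (j + j)*(j + 2)) = 9 + 1/(j + (2*j)*(2 + j)) = 9 + 1/(j + 2*j*(2 + j)))
B(-41)/1155 + V(-41, 4)/(1968 - 403) = ((1 + 18*(-41)**2 + 45*(-41))/((-41)*(5 + 2*(-41))))/1155 + 186/(1968 - 403) = -(1 + 18*1681 - 1845)/(41*(5 - 82))*(1/1155) + 186/1565 = -1/41*(1 + 30258 - 1845)/(-77)*(1/1155) + 186*(1/1565) = -1/41*(-1/77)*28414*(1/1155) + 186/1565 = (28414/3157)*(1/1155) + 186/1565 = 28414/3646335 + 186/1565 = 144537244/1141302855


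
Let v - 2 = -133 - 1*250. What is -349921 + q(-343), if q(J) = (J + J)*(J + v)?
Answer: 146743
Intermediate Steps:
v = -381 (v = 2 + (-133 - 1*250) = 2 + (-133 - 250) = 2 - 383 = -381)
q(J) = 2*J*(-381 + J) (q(J) = (J + J)*(J - 381) = (2*J)*(-381 + J) = 2*J*(-381 + J))
-349921 + q(-343) = -349921 + 2*(-343)*(-381 - 343) = -349921 + 2*(-343)*(-724) = -349921 + 496664 = 146743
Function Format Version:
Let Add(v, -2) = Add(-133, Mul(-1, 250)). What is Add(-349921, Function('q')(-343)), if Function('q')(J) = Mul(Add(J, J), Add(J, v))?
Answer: 146743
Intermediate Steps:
v = -381 (v = Add(2, Add(-133, Mul(-1, 250))) = Add(2, Add(-133, -250)) = Add(2, -383) = -381)
Function('q')(J) = Mul(2, J, Add(-381, J)) (Function('q')(J) = Mul(Add(J, J), Add(J, -381)) = Mul(Mul(2, J), Add(-381, J)) = Mul(2, J, Add(-381, J)))
Add(-349921, Function('q')(-343)) = Add(-349921, Mul(2, -343, Add(-381, -343))) = Add(-349921, Mul(2, -343, -724)) = Add(-349921, 496664) = 146743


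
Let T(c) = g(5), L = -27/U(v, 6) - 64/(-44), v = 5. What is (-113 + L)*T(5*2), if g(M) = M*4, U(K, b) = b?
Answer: -25530/11 ≈ -2320.9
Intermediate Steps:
L = -67/22 (L = -27/6 - 64/(-44) = -27*⅙ - 64*(-1/44) = -9/2 + 16/11 = -67/22 ≈ -3.0455)
g(M) = 4*M
T(c) = 20 (T(c) = 4*5 = 20)
(-113 + L)*T(5*2) = (-113 - 67/22)*20 = -2553/22*20 = -25530/11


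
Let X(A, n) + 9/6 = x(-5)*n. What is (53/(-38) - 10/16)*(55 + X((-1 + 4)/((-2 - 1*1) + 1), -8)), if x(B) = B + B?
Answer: -81969/304 ≈ -269.63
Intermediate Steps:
x(B) = 2*B
X(A, n) = -3/2 - 10*n (X(A, n) = -3/2 + (2*(-5))*n = -3/2 - 10*n)
(53/(-38) - 10/16)*(55 + X((-1 + 4)/((-2 - 1*1) + 1), -8)) = (53/(-38) - 10/16)*(55 + (-3/2 - 10*(-8))) = (53*(-1/38) - 10*1/16)*(55 + (-3/2 + 80)) = (-53/38 - 5/8)*(55 + 157/2) = -307/152*267/2 = -81969/304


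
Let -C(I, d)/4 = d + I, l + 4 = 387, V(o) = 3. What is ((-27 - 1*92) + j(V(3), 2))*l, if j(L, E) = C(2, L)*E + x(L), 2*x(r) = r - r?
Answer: -60897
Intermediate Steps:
l = 383 (l = -4 + 387 = 383)
C(I, d) = -4*I - 4*d (C(I, d) = -4*(d + I) = -4*(I + d) = -4*I - 4*d)
x(r) = 0 (x(r) = (r - r)/2 = (1/2)*0 = 0)
j(L, E) = E*(-8 - 4*L) (j(L, E) = (-4*2 - 4*L)*E + 0 = (-8 - 4*L)*E + 0 = E*(-8 - 4*L) + 0 = E*(-8 - 4*L))
((-27 - 1*92) + j(V(3), 2))*l = ((-27 - 1*92) - 4*2*(2 + 3))*383 = ((-27 - 92) - 4*2*5)*383 = (-119 - 40)*383 = -159*383 = -60897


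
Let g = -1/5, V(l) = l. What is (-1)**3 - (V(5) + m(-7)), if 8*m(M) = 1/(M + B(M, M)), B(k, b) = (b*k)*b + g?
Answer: -84043/14008 ≈ -5.9996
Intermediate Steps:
g = -1/5 (g = -1*1/5 = -1/5 ≈ -0.20000)
B(k, b) = -1/5 + k*b**2 (B(k, b) = (b*k)*b - 1/5 = k*b**2 - 1/5 = -1/5 + k*b**2)
m(M) = 1/(8*(-1/5 + M + M**3)) (m(M) = 1/(8*(M + (-1/5 + M*M**2))) = 1/(8*(M + (-1/5 + M**3))) = 1/(8*(-1/5 + M + M**3)))
(-1)**3 - (V(5) + m(-7)) = (-1)**3 - (5 + 5/(8*(-1 + 5*(-7) + 5*(-7)**3))) = -1 - (5 + 5/(8*(-1 - 35 + 5*(-343)))) = -1 - (5 + 5/(8*(-1 - 35 - 1715))) = -1 - (5 + (5/8)/(-1751)) = -1 - (5 + (5/8)*(-1/1751)) = -1 - (5 - 5/14008) = -1 - 1*70035/14008 = -1 - 70035/14008 = -84043/14008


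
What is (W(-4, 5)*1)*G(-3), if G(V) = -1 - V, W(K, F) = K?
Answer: -8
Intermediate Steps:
(W(-4, 5)*1)*G(-3) = (-4*1)*(-1 - 1*(-3)) = -4*(-1 + 3) = -4*2 = -8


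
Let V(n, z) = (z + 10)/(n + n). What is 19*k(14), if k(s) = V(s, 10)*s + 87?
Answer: 1843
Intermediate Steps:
V(n, z) = (10 + z)/(2*n) (V(n, z) = (10 + z)/((2*n)) = (10 + z)*(1/(2*n)) = (10 + z)/(2*n))
k(s) = 97 (k(s) = ((10 + 10)/(2*s))*s + 87 = ((½)*20/s)*s + 87 = (10/s)*s + 87 = 10 + 87 = 97)
19*k(14) = 19*97 = 1843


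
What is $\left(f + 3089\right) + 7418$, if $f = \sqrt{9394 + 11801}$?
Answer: $10507 + 3 \sqrt{2355} \approx 10653.0$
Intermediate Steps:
$f = 3 \sqrt{2355}$ ($f = \sqrt{21195} = 3 \sqrt{2355} \approx 145.58$)
$\left(f + 3089\right) + 7418 = \left(3 \sqrt{2355} + 3089\right) + 7418 = \left(3089 + 3 \sqrt{2355}\right) + 7418 = 10507 + 3 \sqrt{2355}$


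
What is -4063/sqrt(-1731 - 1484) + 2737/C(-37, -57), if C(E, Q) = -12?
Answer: -2737/12 + 4063*I*sqrt(3215)/3215 ≈ -228.08 + 71.657*I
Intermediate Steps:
-4063/sqrt(-1731 - 1484) + 2737/C(-37, -57) = -4063/sqrt(-1731 - 1484) + 2737/(-12) = -4063*(-I*sqrt(3215)/3215) + 2737*(-1/12) = -4063*(-I*sqrt(3215)/3215) - 2737/12 = -(-4063)*I*sqrt(3215)/3215 - 2737/12 = 4063*I*sqrt(3215)/3215 - 2737/12 = -2737/12 + 4063*I*sqrt(3215)/3215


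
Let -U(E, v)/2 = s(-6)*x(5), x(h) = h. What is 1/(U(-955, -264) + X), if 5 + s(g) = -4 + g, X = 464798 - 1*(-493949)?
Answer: 1/958897 ≈ 1.0429e-6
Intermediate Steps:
X = 958747 (X = 464798 + 493949 = 958747)
s(g) = -9 + g (s(g) = -5 + (-4 + g) = -9 + g)
U(E, v) = 150 (U(E, v) = -2*(-9 - 6)*5 = -(-30)*5 = -2*(-75) = 150)
1/(U(-955, -264) + X) = 1/(150 + 958747) = 1/958897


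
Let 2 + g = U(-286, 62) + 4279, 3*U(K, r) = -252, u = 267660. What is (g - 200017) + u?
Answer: 71836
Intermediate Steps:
U(K, r) = -84 (U(K, r) = (⅓)*(-252) = -84)
g = 4193 (g = -2 + (-84 + 4279) = -2 + 4195 = 4193)
(g - 200017) + u = (4193 - 200017) + 267660 = -195824 + 267660 = 71836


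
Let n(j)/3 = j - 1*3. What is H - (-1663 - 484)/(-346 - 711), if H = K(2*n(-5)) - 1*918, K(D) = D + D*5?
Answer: -1276889/1057 ≈ -1208.0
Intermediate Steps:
n(j) = -9 + 3*j (n(j) = 3*(j - 1*3) = 3*(j - 3) = 3*(-3 + j) = -9 + 3*j)
K(D) = 6*D (K(D) = D + 5*D = 6*D)
H = -1206 (H = 6*(2*(-9 + 3*(-5))) - 1*918 = 6*(2*(-9 - 15)) - 918 = 6*(2*(-24)) - 918 = 6*(-48) - 918 = -288 - 918 = -1206)
H - (-1663 - 484)/(-346 - 711) = -1206 - (-1663 - 484)/(-346 - 711) = -1206 - (-2147)/(-1057) = -1206 - (-2147)*(-1)/1057 = -1206 - 1*2147/1057 = -1206 - 2147/1057 = -1276889/1057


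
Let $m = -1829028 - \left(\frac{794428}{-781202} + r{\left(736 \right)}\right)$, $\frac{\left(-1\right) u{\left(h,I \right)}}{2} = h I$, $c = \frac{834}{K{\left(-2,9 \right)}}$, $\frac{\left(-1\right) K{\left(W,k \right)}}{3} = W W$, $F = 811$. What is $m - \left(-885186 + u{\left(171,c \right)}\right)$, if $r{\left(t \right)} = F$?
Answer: $- \frac{378266204408}{390601} \approx -9.6842 \cdot 10^{5}$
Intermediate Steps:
$K{\left(W,k \right)} = - 3 W^{2}$ ($K{\left(W,k \right)} = - 3 W W = - 3 W^{2}$)
$r{\left(t \right)} = 811$
$c = - \frac{139}{2}$ ($c = \frac{834}{\left(-3\right) \left(-2\right)^{2}} = \frac{834}{\left(-3\right) 4} = \frac{834}{-12} = 834 \left(- \frac{1}{12}\right) = - \frac{139}{2} \approx -69.5$)
$u{\left(h,I \right)} = - 2 I h$ ($u{\left(h,I \right)} = - 2 h I = - 2 I h$)
$m = - \frac{714736546025}{390601}$ ($m = -1829028 - \left(\frac{794428}{-781202} + 811\right) = -1829028 - \left(794428 \left(- \frac{1}{781202}\right) + 811\right) = -1829028 - \left(- \frac{397214}{390601} + 811\right) = -1829028 - \frac{316380197}{390601} = - \frac{714736546025}{390601} \approx -1.8298 \cdot 10^{6}$)
$m - \left(-885186 + u{\left(171,c \right)}\right) = - \frac{714736546025}{390601} + \left(885186 - \left(-2\right) \left(- \frac{139}{2}\right) 171\right) = - \frac{714736546025}{390601} + \left(885186 - 23769\right) = - \frac{714736546025}{390601} + 861417 = - \frac{378266204408}{390601}$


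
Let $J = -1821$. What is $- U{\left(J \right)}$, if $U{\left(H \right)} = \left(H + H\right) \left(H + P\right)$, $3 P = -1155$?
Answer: $-8034252$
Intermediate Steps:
$P = -385$ ($P = \frac{1}{3} \left(-1155\right) = -385$)
$U{\left(H \right)} = 2 H \left(-385 + H\right)$ ($U{\left(H \right)} = \left(H + H\right) \left(H - 385\right) = 2 H \left(-385 + H\right)$)
$- U{\left(J \right)} = - 2 \left(-1821\right) \left(-385 - 1821\right) = - 2 \left(-1821\right) \left(-2206\right) = \left(-1\right) 8034252 = -8034252$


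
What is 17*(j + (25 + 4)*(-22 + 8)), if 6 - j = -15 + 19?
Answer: -6868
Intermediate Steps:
j = 2 (j = 6 - (-15 + 19) = 6 - 1*4 = 6 - 4 = 2)
17*(j + (25 + 4)*(-22 + 8)) = 17*(2 + (25 + 4)*(-22 + 8)) = 17*(2 + 29*(-14)) = 17*(2 - 406) = 17*(-404) = -6868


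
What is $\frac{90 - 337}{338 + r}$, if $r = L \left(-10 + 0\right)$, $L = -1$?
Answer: $- \frac{247}{348} \approx -0.70977$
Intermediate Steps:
$r = 10$ ($r = - (-10 + 0) = \left(-1\right) \left(-10\right) = 10$)
$\frac{90 - 337}{338 + r} = \frac{90 - 337}{338 + 10} = - \frac{247}{348}$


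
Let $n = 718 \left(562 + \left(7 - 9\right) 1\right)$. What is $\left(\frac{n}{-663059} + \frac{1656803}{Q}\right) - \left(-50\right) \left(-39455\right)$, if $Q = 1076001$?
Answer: $- \frac{1407462057190983953}{713452147059} \approx -1.9727 \cdot 10^{6}$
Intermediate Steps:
$n = 402080$ ($n = 718 \left(562 - 2\right) = 718 \cdot 560 = 402080$)
$\left(\frac{n}{-663059} + \frac{1656803}{Q}\right) - \left(-50\right) \left(-39455\right) = \left(\frac{402080}{-663059} + \frac{1656803}{1076001}\right) - \left(-50\right) \left(-39455\right) = \left(402080 \left(- \frac{1}{663059}\right) + 1656803 \cdot \frac{1}{1076001}\right) - 1972750 = \left(- \frac{402080}{663059} + \frac{1656803}{1076001}\right) - 1972750 = \frac{665919658297}{713452147059} - 1972750 = - \frac{1407462057190983953}{713452147059}$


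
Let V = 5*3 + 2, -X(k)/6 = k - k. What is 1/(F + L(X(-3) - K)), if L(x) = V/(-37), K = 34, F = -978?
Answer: -37/36203 ≈ -0.0010220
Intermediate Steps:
X(k) = 0 (X(k) = -6*(k - k) = -6*0 = 0)
V = 17 (V = 15 + 2 = 17)
L(x) = -17/37 (L(x) = 17/(-37) = 17*(-1/37) = -17/37)
1/(F + L(X(-3) - K)) = 1/(-978 - 17/37) = 1/(-36203/37) = -37/36203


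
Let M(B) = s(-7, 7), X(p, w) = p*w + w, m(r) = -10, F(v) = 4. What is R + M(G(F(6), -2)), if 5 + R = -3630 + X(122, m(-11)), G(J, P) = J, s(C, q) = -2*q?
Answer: -4879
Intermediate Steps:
X(p, w) = w + p*w
M(B) = -14 (M(B) = -2*7 = -14)
R = -4865 (R = -5 + (-3630 - 10*(1 + 122)) = -5 + (-3630 - 10*123) = -5 + (-3630 - 1230) = -5 - 4860 = -4865)
R + M(G(F(6), -2)) = -4865 - 14 = -4879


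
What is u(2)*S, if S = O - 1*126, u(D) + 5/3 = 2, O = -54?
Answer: -60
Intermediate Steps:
u(D) = 1/3 (u(D) = -5/3 + 2 = 1/3)
S = -180 (S = -54 - 1*126 = -54 - 126 = -180)
u(2)*S = (1/3)*(-180) = -60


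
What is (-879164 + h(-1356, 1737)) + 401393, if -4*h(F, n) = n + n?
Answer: -957279/2 ≈ -4.7864e+5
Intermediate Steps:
h(F, n) = -n/2 (h(F, n) = -(n + n)/4 = -n/2)
(-879164 + h(-1356, 1737)) + 401393 = (-879164 - 1/2*1737) + 401393 = (-879164 - 1737/2) + 401393 = -1760065/2 + 401393 = -957279/2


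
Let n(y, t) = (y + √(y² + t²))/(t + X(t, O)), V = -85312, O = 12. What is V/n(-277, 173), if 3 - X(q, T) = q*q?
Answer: 703105758272/29929 + 2538287936*√106658/29929 ≈ 5.1190e+7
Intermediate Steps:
X(q, T) = 3 - q² (X(q, T) = 3 - q*q = 3 - q²)
n(y, t) = (y + √(t² + y²))/(3 + t - t²) (n(y, t) = (y + √(y² + t²))/(t + (3 - t²)) = (y + √(t² + y²))/(3 + t - t²))
V/n(-277, 173) = -85312*(3 + 173 - 1*173²)/(-277 + √(173² + (-277)²)) = -85312*(3 + 173 - 1*29929)/(-277 + √(29929 + 76729)) = -85312*(3 + 173 - 29929)/(-277 + √106658) = -85312*(-29753/(-277 + √106658)) = -85312/(277/29753 - √106658/29753)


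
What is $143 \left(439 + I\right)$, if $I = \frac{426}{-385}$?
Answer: $\frac{2191657}{35} \approx 62619.0$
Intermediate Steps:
$I = - \frac{426}{385}$ ($I = 426 \left(- \frac{1}{385}\right) = - \frac{426}{385} \approx -1.1065$)
$143 \left(439 + I\right) = 143 \left(439 - \frac{426}{385}\right) = 143 \cdot \frac{168589}{385} = \frac{2191657}{35}$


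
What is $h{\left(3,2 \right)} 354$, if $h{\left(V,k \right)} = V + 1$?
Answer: $1416$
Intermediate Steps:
$h{\left(V,k \right)} = 1 + V$
$h{\left(3,2 \right)} 354 = \left(1 + 3\right) 354 = 4 \cdot 354 = 1416$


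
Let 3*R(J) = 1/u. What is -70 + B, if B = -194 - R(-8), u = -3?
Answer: -2375/9 ≈ -263.89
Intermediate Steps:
R(J) = -1/9 (R(J) = (1/3)/(-3) = (1/3)*(-1/3) = -1/9)
B = -1745/9 (B = -194 - 1*(-1/9) = -194 + 1/9 = -1745/9 ≈ -193.89)
-70 + B = -70 - 1745/9 = -2375/9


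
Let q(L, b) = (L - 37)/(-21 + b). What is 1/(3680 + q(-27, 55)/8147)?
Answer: 138499/509676288 ≈ 0.00027174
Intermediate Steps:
q(L, b) = (-37 + L)/(-21 + b)
1/(3680 + q(-27, 55)/8147) = 1/(3680 + ((-37 - 27)/(-21 + 55))/8147) = 1/(3680 + (-64/34)*(1/8147)) = 1/(3680 + ((1/34)*(-64))*(1/8147)) = 1/(3680 - 32/17*1/8147) = 1/(3680 - 32/138499) = 1/(509676288/138499) = 138499/509676288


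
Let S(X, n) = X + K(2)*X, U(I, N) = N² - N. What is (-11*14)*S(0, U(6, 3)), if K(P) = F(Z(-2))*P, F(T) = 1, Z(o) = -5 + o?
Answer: 0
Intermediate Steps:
K(P) = P (K(P) = 1*P = P)
S(X, n) = 3*X (S(X, n) = X + 2*X = 3*X)
(-11*14)*S(0, U(6, 3)) = (-11*14)*(3*0) = -154*0 = 0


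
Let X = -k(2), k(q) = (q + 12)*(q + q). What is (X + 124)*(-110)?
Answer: -7480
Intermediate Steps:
k(q) = 2*q*(12 + q) (k(q) = (12 + q)*(2*q) = 2*q*(12 + q))
X = -56 (X = -2*2*(12 + 2) = -2*2*14 = -1*56 = -56)
(X + 124)*(-110) = (-56 + 124)*(-110) = 68*(-110) = -7480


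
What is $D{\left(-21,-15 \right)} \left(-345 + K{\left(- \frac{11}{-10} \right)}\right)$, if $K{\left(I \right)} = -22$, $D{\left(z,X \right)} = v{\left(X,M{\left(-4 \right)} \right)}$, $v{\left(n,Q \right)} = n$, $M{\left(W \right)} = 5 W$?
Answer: $5505$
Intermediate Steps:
$D{\left(z,X \right)} = X$
$D{\left(-21,-15 \right)} \left(-345 + K{\left(- \frac{11}{-10} \right)}\right) = - 15 \left(-345 - 22\right) = \left(-15\right) \left(-367\right) = 5505$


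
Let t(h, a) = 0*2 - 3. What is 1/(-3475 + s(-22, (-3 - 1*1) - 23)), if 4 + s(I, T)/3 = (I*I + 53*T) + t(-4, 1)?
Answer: -1/6337 ≈ -0.00015780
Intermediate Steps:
t(h, a) = -3 (t(h, a) = 0 - 3 = -3)
s(I, T) = -21 + 3*I² + 159*T (s(I, T) = -12 + 3*((I*I + 53*T) - 3) = -12 + 3*((I² + 53*T) - 3) = -12 + 3*(-3 + I² + 53*T) = -12 + (-9 + 3*I² + 159*T) = -21 + 3*I² + 159*T)
1/(-3475 + s(-22, (-3 - 1*1) - 23)) = 1/(-3475 + (-21 + 3*(-22)² + 159*((-3 - 1*1) - 23))) = 1/(-3475 + (-21 + 3*484 + 159*((-3 - 1) - 23))) = 1/(-3475 + (-21 + 1452 + 159*(-4 - 23))) = 1/(-3475 + (-21 + 1452 + 159*(-27))) = 1/(-3475 + (-21 + 1452 - 4293)) = 1/(-3475 - 2862) = 1/(-6337) = -1/6337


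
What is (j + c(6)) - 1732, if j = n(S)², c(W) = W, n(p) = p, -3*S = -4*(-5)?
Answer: -15134/9 ≈ -1681.6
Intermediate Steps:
S = -20/3 (S = -(-4)*(-5)/3 = -⅓*20 = -20/3 ≈ -6.6667)
j = 400/9 (j = (-20/3)² = 400/9 ≈ 44.444)
(j + c(6)) - 1732 = (400/9 + 6) - 1732 = 454/9 - 1732 = -15134/9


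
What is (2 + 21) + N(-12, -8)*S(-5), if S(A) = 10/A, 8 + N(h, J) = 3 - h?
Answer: 9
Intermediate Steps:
N(h, J) = -5 - h (N(h, J) = -8 + (3 - h) = -5 - h)
(2 + 21) + N(-12, -8)*S(-5) = (2 + 21) + (-5 - 1*(-12))*(10/(-5)) = 23 + (-5 + 12)*(10*(-⅕)) = 23 + 7*(-2) = 23 - 14 = 9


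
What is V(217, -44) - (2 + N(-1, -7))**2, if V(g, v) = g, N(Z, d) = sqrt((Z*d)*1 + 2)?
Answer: 192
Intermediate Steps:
N(Z, d) = sqrt(2 + Z*d) (N(Z, d) = sqrt(Z*d + 2) = sqrt(2 + Z*d))
V(217, -44) - (2 + N(-1, -7))**2 = 217 - (2 + sqrt(2 - 1*(-7)))**2 = 217 - (2 + sqrt(2 + 7))**2 = 217 - (2 + sqrt(9))**2 = 217 - (2 + 3)**2 = 217 - 1*5**2 = 217 - 1*25 = 217 - 25 = 192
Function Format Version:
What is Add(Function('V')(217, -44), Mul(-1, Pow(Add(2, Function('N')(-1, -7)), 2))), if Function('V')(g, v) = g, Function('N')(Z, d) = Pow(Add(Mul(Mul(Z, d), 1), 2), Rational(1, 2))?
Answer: 192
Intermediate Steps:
Function('N')(Z, d) = Pow(Add(2, Mul(Z, d)), Rational(1, 2)) (Function('N')(Z, d) = Pow(Add(Mul(Z, d), 2), Rational(1, 2)) = Pow(Add(2, Mul(Z, d)), Rational(1, 2)))
Add(Function('V')(217, -44), Mul(-1, Pow(Add(2, Function('N')(-1, -7)), 2))) = Add(217, Mul(-1, Pow(Add(2, Pow(Add(2, Mul(-1, -7)), Rational(1, 2))), 2))) = Add(217, Mul(-1, Pow(Add(2, Pow(Add(2, 7), Rational(1, 2))), 2))) = Add(217, Mul(-1, Pow(Add(2, Pow(9, Rational(1, 2))), 2))) = Add(217, Mul(-1, Pow(Add(2, 3), 2))) = Add(217, Mul(-1, Pow(5, 2))) = Add(217, Mul(-1, 25)) = Add(217, -25) = 192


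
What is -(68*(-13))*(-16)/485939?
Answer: -14144/485939 ≈ -0.029107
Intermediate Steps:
-(68*(-13))*(-16)/485939 = -(-884*(-16))/485939 = -14144/485939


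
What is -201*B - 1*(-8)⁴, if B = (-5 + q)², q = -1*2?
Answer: -13945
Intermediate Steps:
q = -2
B = 49 (B = (-5 - 2)² = (-7)² = 49)
-201*B - 1*(-8)⁴ = -201*49 - 1*(-8)⁴ = -9849 - 1*4096 = -9849 - 4096 = -13945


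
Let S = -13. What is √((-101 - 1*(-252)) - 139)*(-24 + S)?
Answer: -74*√3 ≈ -128.17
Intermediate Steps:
√((-101 - 1*(-252)) - 139)*(-24 + S) = √((-101 - 1*(-252)) - 139)*(-24 - 13) = √((-101 + 252) - 139)*(-37) = √(151 - 139)*(-37) = √12*(-37) = (2*√3)*(-37) = -74*√3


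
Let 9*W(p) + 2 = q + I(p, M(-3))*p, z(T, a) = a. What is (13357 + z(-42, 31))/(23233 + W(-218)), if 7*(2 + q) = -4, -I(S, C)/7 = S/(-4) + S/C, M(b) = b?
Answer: 632583/2116531 ≈ 0.29888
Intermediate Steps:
I(S, C) = 7*S/4 - 7*S/C (I(S, C) = -7*(S/(-4) + S/C) = -7*(S*(-1/4) + S/C) = -7*(-S/4 + S/C) = 7*S/4 - 7*S/C)
q = -18/7 (q = -2 + (1/7)*(-4) = -2 - 4/7 = -18/7 ≈ -2.5714)
W(p) = -32/63 + 49*p**2/108 (W(p) = -2/9 + (-18/7 + ((7/4)*p*(-4 - 3)/(-3))*p)/9 = -2/9 + (-18/7 + ((7/4)*p*(-1/3)*(-7))*p)/9 = -2/9 + (-18/7 + (49*p/12)*p)/9 = -2/9 + (-18/7 + 49*p**2/12)/9 = -2/9 + (-2/7 + 49*p**2/108) = -32/63 + 49*p**2/108)
(13357 + z(-42, 31))/(23233 + W(-218)) = (13357 + 31)/(23233 + (-32/63 + (49/108)*(-218)**2)) = 13388/(23233 + (-32/63 + (49/108)*47524)) = 13388/(23233 + (-32/63 + 582169/27)) = 13388/(23233 + 4075087/189) = 13388/(8466124/189) = 13388*(189/8466124) = 632583/2116531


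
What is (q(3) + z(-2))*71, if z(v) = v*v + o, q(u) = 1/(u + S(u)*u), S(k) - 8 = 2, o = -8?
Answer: -9301/33 ≈ -281.85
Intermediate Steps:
S(k) = 10 (S(k) = 8 + 2 = 10)
q(u) = 1/(11*u) (q(u) = 1/(u + 10*u) = 1/(11*u))
z(v) = -8 + v² (z(v) = v*v - 8 = v² - 8 = -8 + v²)
(q(3) + z(-2))*71 = ((1/11)/3 + (-8 + (-2)²))*71 = ((1/11)*(⅓) + (-8 + 4))*71 = (1/33 - 4)*71 = -131/33*71 = -9301/33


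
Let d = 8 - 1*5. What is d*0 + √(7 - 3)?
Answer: 2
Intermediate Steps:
d = 3 (d = 8 - 5 = 3)
d*0 + √(7 - 3) = 3*0 + √(7 - 3) = 0 + √4 = 0 + 2 = 2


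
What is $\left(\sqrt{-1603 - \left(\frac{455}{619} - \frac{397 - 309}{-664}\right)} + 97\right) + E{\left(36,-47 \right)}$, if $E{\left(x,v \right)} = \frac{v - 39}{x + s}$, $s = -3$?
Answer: $\frac{3115}{33} + \frac{i \sqrt{4233562673185}}{51377} \approx 94.394 + 40.048 i$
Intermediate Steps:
$E{\left(x,v \right)} = \frac{-39 + v}{-3 + x}$ ($E{\left(x,v \right)} = \frac{v - 39}{x - 3} = \frac{-39 + v}{-3 + x}$)
$\left(\sqrt{-1603 - \left(\frac{455}{619} - \frac{397 - 309}{-664}\right)} + 97\right) + E{\left(36,-47 \right)} = \left(\sqrt{-1603 - \left(\frac{455}{619} - \frac{397 - 309}{-664}\right)} + 97\right) + \frac{-39 - 47}{-3 + 36} = \left(\sqrt{-1603 + \left(\left(-455\right) \frac{1}{619} + 88 \left(- \frac{1}{664}\right)\right)} + 97\right) + \frac{1}{33} \left(-86\right) = \left(\sqrt{-1603 - \frac{44574}{51377}} + 97\right) + \frac{1}{33} \left(-86\right) = \left(\sqrt{-1603 - \frac{44574}{51377}} + 97\right) - \frac{86}{33} = \left(\sqrt{- \frac{82401905}{51377}} + 97\right) - \frac{86}{33} = \left(\frac{i \sqrt{4233562673185}}{51377} + 97\right) - \frac{86}{33} = \left(97 + \frac{i \sqrt{4233562673185}}{51377}\right) - \frac{86}{33} = \frac{3115}{33} + \frac{i \sqrt{4233562673185}}{51377}$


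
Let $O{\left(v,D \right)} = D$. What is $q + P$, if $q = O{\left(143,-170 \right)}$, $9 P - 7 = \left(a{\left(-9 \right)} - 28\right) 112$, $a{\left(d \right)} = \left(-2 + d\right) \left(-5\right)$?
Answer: $\frac{1501}{9} \approx 166.78$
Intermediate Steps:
$a{\left(d \right)} = 10 - 5 d$
$P = \frac{3031}{9}$ ($P = \frac{7}{9} + \frac{\left(\left(10 - -45\right) - 28\right) 112}{9} = \frac{7}{9} + \frac{\left(\left(10 + 45\right) - 28\right) 112}{9} = \frac{7}{9} + \frac{\left(55 - 28\right) 112}{9} = \frac{7}{9} + \frac{27 \cdot 112}{9} = \frac{7}{9} + \frac{1}{9} \cdot 3024 = \frac{7}{9} + 336 = \frac{3031}{9} \approx 336.78$)
$q = -170$
$q + P = -170 + \frac{3031}{9} = \frac{1501}{9}$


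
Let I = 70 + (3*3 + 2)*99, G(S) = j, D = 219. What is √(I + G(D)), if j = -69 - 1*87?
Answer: √1003 ≈ 31.670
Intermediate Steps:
j = -156 (j = -69 - 87 = -156)
G(S) = -156
I = 1159 (I = 70 + (9 + 2)*99 = 70 + 11*99 = 70 + 1089 = 1159)
√(I + G(D)) = √(1159 - 156) = √1003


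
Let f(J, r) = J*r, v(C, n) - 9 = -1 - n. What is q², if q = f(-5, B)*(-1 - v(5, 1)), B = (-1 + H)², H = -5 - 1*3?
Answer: 10497600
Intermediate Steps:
v(C, n) = 8 - n (v(C, n) = 9 + (-1 - n) = 8 - n)
H = -8 (H = -5 - 3 = -8)
B = 81 (B = (-1 - 8)² = (-9)² = 81)
q = 3240 (q = (-5*81)*(-1 - (8 - 1*1)) = -405*(-1 - (8 - 1)) = -405*(-1 - 1*7) = -405*(-1 - 7) = -405*(-8) = 3240)
q² = 3240² = 10497600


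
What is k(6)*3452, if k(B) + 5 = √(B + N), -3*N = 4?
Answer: -17260 + 3452*√42/3 ≈ -9802.8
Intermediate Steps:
N = -4/3 (N = -⅓*4 = -4/3 ≈ -1.3333)
k(B) = -5 + √(-4/3 + B) (k(B) = -5 + √(B - 4/3) = -5 + √(-4/3 + B))
k(6)*3452 = (-5 + √(-12 + 9*6)/3)*3452 = (-5 + √(-12 + 54)/3)*3452 = (-5 + √42/3)*3452 = -17260 + 3452*√42/3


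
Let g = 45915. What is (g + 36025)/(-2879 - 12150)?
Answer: -81940/15029 ≈ -5.4521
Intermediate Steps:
(g + 36025)/(-2879 - 12150) = (45915 + 36025)/(-2879 - 12150) = 81940/(-15029) = 81940*(-1/15029) = -81940/15029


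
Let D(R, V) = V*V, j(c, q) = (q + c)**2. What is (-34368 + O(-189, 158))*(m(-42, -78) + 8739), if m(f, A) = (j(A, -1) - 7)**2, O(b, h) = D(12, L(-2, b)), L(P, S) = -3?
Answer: -1335585696705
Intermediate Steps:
j(c, q) = (c + q)**2
D(R, V) = V**2
O(b, h) = 9 (O(b, h) = (-3)**2 = 9)
m(f, A) = (-7 + (-1 + A)**2)**2 (m(f, A) = ((A - 1)**2 - 7)**2 = ((-1 + A)**2 - 7)**2 = (-7 + (-1 + A)**2)**2)
(-34368 + O(-189, 158))*(m(-42, -78) + 8739) = (-34368 + 9)*((-7 + (-1 - 78)**2)**2 + 8739) = -34359*((-7 + (-79)**2)**2 + 8739) = -34359*((-7 + 6241)**2 + 8739) = -34359*(6234**2 + 8739) = -34359*(38862756 + 8739) = -34359*38871495 = -1335585696705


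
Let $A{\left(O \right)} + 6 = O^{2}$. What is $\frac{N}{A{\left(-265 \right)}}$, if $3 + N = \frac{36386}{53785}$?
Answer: $- \frac{124969}{3776728915} \approx -3.3089 \cdot 10^{-5}$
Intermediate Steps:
$A{\left(O \right)} = -6 + O^{2}$
$N = - \frac{124969}{53785}$ ($N = -3 + \frac{36386}{53785} = - \frac{124969}{53785} \approx -2.3235$)
$\frac{N}{A{\left(-265 \right)}} = - \frac{124969}{53785 \left(-6 + \left(-265\right)^{2}\right)} = - \frac{124969}{53785 \left(-6 + 70225\right)} = - \frac{124969}{53785 \cdot 70219} = \left(- \frac{124969}{53785}\right) \frac{1}{70219} = - \frac{124969}{3776728915}$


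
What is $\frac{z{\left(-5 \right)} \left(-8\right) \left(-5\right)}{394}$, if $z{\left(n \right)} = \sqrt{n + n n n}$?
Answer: $\frac{20 i \sqrt{130}}{197} \approx 1.1575 i$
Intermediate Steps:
$z{\left(n \right)} = \sqrt{n + n^{3}}$ ($z{\left(n \right)} = \sqrt{n + n^{2} n} = \sqrt{n + n^{3}}$)
$\frac{z{\left(-5 \right)} \left(-8\right) \left(-5\right)}{394} = \frac{\sqrt{-5 + \left(-5\right)^{3}} \left(-8\right) \left(-5\right)}{394} = \sqrt{-5 - 125} \left(-8\right) \left(-5\right) \frac{1}{394} = \sqrt{-130} \left(-8\right) \left(-5\right) \frac{1}{394} = i \sqrt{130} \left(-8\right) \left(-5\right) \frac{1}{394} = - 8 i \sqrt{130} \left(-5\right) \frac{1}{394} = 40 i \sqrt{130} \cdot \frac{1}{394} = \frac{20 i \sqrt{130}}{197}$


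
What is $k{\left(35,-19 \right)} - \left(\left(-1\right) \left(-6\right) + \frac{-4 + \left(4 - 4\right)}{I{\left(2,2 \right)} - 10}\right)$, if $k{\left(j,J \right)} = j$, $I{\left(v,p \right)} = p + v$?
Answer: $\frac{85}{3} \approx 28.333$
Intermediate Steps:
$k{\left(35,-19 \right)} - \left(\left(-1\right) \left(-6\right) + \frac{-4 + \left(4 - 4\right)}{I{\left(2,2 \right)} - 10}\right) = 35 - \left(\left(-1\right) \left(-6\right) + \frac{-4 + \left(4 - 4\right)}{\left(2 + 2\right) - 10}\right) = 35 - \left(6 + \frac{-4 + 0}{4 - 10}\right) = 35 - \left(6 - \frac{4}{-6}\right) = 35 - \left(6 - - \frac{2}{3}\right) = 35 - \left(6 + \frac{2}{3}\right) = 35 - \frac{20}{3} = \frac{85}{3}$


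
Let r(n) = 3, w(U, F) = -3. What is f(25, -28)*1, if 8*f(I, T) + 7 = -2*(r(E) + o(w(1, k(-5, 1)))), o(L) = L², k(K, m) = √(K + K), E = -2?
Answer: -31/8 ≈ -3.8750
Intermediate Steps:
k(K, m) = √2*√K (k(K, m) = √(2*K) = √2*√K)
f(I, T) = -31/8 (f(I, T) = -7/8 + (-2*(3 + (-3)²))/8 = -7/8 + (-2*(3 + 9))/8 = -7/8 + (-2*12)/8 = -7/8 + (⅛)*(-24) = -7/8 - 3 = -31/8)
f(25, -28)*1 = -31/8*1 = -31/8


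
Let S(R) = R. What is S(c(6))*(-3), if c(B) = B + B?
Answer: -36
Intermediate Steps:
c(B) = 2*B
S(c(6))*(-3) = (2*6)*(-3) = 12*(-3) = -36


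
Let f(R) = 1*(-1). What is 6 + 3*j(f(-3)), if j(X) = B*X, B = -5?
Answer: 21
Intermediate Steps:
f(R) = -1
j(X) = -5*X
6 + 3*j(f(-3)) = 6 + 3*(-5*(-1)) = 6 + 3*5 = 6 + 15 = 21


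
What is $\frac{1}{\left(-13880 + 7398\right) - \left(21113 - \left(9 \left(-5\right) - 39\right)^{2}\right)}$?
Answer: $- \frac{1}{20539} \approx -4.8688 \cdot 10^{-5}$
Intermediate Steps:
$\frac{1}{\left(-13880 + 7398\right) - \left(21113 - \left(9 \left(-5\right) - 39\right)^{2}\right)} = \frac{1}{-6482 - \left(21113 - \left(-45 - 39\right)^{2}\right)} = \frac{1}{-6482 - \left(21113 - 7056\right)} = \frac{1}{-6482 + \left(\left(-108 + 7056\right) - 21005\right)} = \frac{1}{-6482 + \left(6948 - 21005\right)} = \frac{1}{-6482 - 14057} = \frac{1}{-20539} = - \frac{1}{20539}$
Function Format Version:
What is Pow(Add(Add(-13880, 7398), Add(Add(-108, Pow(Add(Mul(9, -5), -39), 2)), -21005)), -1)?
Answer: Rational(-1, 20539) ≈ -4.8688e-5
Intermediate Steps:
Pow(Add(Add(-13880, 7398), Add(Add(-108, Pow(Add(Mul(9, -5), -39), 2)), -21005)), -1) = Pow(Add(-6482, Add(Add(-108, Pow(Add(-45, -39), 2)), -21005)), -1) = Pow(Add(-6482, Add(Add(-108, Pow(-84, 2)), -21005)), -1) = Pow(Add(-6482, Add(Add(-108, 7056), -21005)), -1) = Pow(Add(-6482, Add(6948, -21005)), -1) = Pow(Add(-6482, -14057), -1) = Pow(-20539, -1) = Rational(-1, 20539)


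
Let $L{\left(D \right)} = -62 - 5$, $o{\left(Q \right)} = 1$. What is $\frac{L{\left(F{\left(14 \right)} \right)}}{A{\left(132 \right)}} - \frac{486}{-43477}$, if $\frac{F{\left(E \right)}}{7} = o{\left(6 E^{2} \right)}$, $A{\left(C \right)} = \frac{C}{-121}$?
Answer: $\frac{32048381}{521724} \approx 61.428$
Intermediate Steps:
$A{\left(C \right)} = - \frac{C}{121}$ ($A{\left(C \right)} = C \left(- \frac{1}{121}\right) = - \frac{C}{121}$)
$F{\left(E \right)} = 7$ ($F{\left(E \right)} = 7 \cdot 1 = 7$)
$L{\left(D \right)} = -67$ ($L{\left(D \right)} = -62 - 5 = -67$)
$\frac{L{\left(F{\left(14 \right)} \right)}}{A{\left(132 \right)}} - \frac{486}{-43477} = - \frac{67}{\left(- \frac{1}{121}\right) 132} - \frac{486}{-43477} = - \frac{67}{- \frac{12}{11}} - - \frac{486}{43477} = \left(-67\right) \left(- \frac{11}{12}\right) + \frac{486}{43477} = \frac{737}{12} + \frac{486}{43477} = \frac{32048381}{521724}$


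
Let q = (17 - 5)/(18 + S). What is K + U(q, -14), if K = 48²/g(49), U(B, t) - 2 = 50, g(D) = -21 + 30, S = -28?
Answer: 308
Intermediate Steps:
g(D) = 9
q = -6/5 (q = (17 - 5)/(18 - 28) = 12/(-10) = 12*(-⅒) = -6/5 ≈ -1.2000)
U(B, t) = 52 (U(B, t) = 2 + 50 = 52)
K = 256 (K = 48²/9 = 2304*(⅑) = 256)
K + U(q, -14) = 256 + 52 = 308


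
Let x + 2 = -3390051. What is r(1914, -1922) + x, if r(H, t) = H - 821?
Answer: -3388960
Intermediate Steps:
r(H, t) = -821 + H
x = -3390053 (x = -2 - 3390051 = -3390053)
r(1914, -1922) + x = (-821 + 1914) - 3390053 = 1093 - 3390053 = -3388960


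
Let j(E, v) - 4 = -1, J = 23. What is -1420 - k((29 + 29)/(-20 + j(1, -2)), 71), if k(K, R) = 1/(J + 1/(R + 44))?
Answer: -3757435/2646 ≈ -1420.0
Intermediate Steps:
j(E, v) = 3 (j(E, v) = 4 - 1 = 3)
k(K, R) = 1/(23 + 1/(44 + R)) (k(K, R) = 1/(23 + 1/(R + 44)) = 1/(23 + 1/(44 + R)))
-1420 - k((29 + 29)/(-20 + j(1, -2)), 71) = -1420 - (44 + 71)/(1013 + 23*71) = -1420 - 115/(1013 + 1633) = -1420 - 115/2646 = -3757435/2646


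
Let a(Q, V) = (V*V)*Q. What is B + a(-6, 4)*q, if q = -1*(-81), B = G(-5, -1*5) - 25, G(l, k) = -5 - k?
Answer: -7801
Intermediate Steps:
B = -25 (B = (-5 - (-1)*5) - 25 = (-5 - 1*(-5)) - 25 = (-5 + 5) - 25 = 0 - 25 = -25)
q = 81
a(Q, V) = Q*V² (a(Q, V) = V²*Q = Q*V²)
B + a(-6, 4)*q = -25 - 6*4²*81 = -25 - 6*16*81 = -25 - 96*81 = -25 - 7776 = -7801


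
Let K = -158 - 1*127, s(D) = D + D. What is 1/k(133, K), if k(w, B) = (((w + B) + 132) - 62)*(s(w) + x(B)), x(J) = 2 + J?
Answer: 1/1394 ≈ 0.00071736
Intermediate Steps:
s(D) = 2*D
K = -285 (K = -158 - 127 = -285)
k(w, B) = (2 + B + 2*w)*(70 + B + w) (k(w, B) = (((w + B) + 132) - 62)*(2*w + (2 + B)) = (((B + w) + 132) - 62)*(2 + B + 2*w) = ((132 + B + w) - 62)*(2 + B + 2*w) = (70 + B + w)*(2 + B + 2*w) = (2 + B + 2*w)*(70 + B + w))
1/k(133, K) = 1/(140 + (-285)² + 2*133² + 72*(-285) + 142*133 + 3*(-285)*133) = 1/(140 + 81225 + 2*17689 - 20520 + 18886 - 113715) = 1/(140 + 81225 + 35378 - 20520 + 18886 - 113715) = 1/1394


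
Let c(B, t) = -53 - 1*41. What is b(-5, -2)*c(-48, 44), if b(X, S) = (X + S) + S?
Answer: 846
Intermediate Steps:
b(X, S) = X + 2*S (b(X, S) = (S + X) + S = X + 2*S)
c(B, t) = -94 (c(B, t) = -53 - 41 = -94)
b(-5, -2)*c(-48, 44) = (-5 + 2*(-2))*(-94) = (-5 - 4)*(-94) = -9*(-94) = 846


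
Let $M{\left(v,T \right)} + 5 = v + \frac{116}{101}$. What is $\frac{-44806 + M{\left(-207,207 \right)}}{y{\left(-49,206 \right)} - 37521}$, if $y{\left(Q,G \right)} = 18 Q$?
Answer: $\frac{4546702}{3878703} \approx 1.1722$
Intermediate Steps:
$M{\left(v,T \right)} = - \frac{389}{101} + v$ ($M{\left(v,T \right)} = -5 + \left(v + \frac{116}{101}\right) = -5 + \left(\frac{116}{101} + v\right) = - \frac{389}{101} + v$)
$\frac{-44806 + M{\left(-207,207 \right)}}{y{\left(-49,206 \right)} - 37521} = \frac{-44806 - \frac{21296}{101}}{18 \left(-49\right) - 37521} = \frac{-44806 - \frac{21296}{101}}{-882 - 37521} = - \frac{4546702}{101 \left(-38403\right)} = \left(- \frac{4546702}{101}\right) \left(- \frac{1}{38403}\right) = \frac{4546702}{3878703}$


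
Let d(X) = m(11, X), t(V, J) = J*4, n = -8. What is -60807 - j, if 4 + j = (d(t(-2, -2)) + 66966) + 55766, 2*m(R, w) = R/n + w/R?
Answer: -32301975/176 ≈ -1.8353e+5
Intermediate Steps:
t(V, J) = 4*J
m(R, w) = -R/16 + w/(2*R) (m(R, w) = (R/(-8) + w/R)/2 = (R*(-⅛) + w/R)/2 = (-R/8 + w/R)/2 = -R/16 + w/(2*R))
d(X) = -11/16 + X/22 (d(X) = -1/16*11 + (½)*X/11 = -11/16 + (½)*X*(1/11) = -11/16 + X/22)
j = 21599943/176 (j = -4 + (((-11/16 + (4*(-2))/22) + 66966) + 55766) = -4 + (((-11/16 + (1/22)*(-8)) + 66966) + 55766) = -4 + (((-11/16 - 4/11) + 66966) + 55766) = -4 + ((-185/176 + 66966) + 55766) = -4 + (11785831/176 + 55766) = -4 + 21600647/176 = 21599943/176 ≈ 1.2273e+5)
-60807 - j = -60807 - 1*21599943/176 = -60807 - 21599943/176 = -32301975/176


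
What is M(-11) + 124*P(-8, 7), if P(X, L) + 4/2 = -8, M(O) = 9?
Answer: -1231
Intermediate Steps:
P(X, L) = -10 (P(X, L) = -2 - 8 = -10)
M(-11) + 124*P(-8, 7) = 9 + 124*(-10) = 9 - 1240 = -1231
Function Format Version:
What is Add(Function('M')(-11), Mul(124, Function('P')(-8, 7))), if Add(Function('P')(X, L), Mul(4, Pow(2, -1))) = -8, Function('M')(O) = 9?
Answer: -1231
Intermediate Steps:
Function('P')(X, L) = -10 (Function('P')(X, L) = Add(-2, -8) = -10)
Add(Function('M')(-11), Mul(124, Function('P')(-8, 7))) = Add(9, Mul(124, -10)) = Add(9, -1240) = -1231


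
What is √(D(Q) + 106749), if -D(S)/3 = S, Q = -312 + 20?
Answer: 5*√4305 ≈ 328.06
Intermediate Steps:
Q = -292
D(S) = -3*S
√(D(Q) + 106749) = √(-3*(-292) + 106749) = √(876 + 106749) = √107625 = 5*√4305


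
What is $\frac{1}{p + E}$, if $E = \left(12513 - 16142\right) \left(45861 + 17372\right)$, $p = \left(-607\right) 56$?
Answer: $- \frac{1}{229506549} \approx -4.3572 \cdot 10^{-9}$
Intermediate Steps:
$p = -33992$
$E = -229472557$ ($E = \left(-3629\right) 63233 = -229472557$)
$\frac{1}{p + E} = \frac{1}{-33992 - 229472557} = \frac{1}{-229506549} = - \frac{1}{229506549}$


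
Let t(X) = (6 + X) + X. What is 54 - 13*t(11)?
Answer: -310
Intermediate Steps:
t(X) = 6 + 2*X
54 - 13*t(11) = 54 - 13*(6 + 2*11) = 54 - 13*(6 + 22) = 54 - 13*28 = 54 - 364 = -310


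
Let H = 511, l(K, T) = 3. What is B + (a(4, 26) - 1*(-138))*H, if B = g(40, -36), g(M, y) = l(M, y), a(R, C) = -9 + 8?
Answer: 70010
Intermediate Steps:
a(R, C) = -1
g(M, y) = 3
B = 3
B + (a(4, 26) - 1*(-138))*H = 3 + (-1 - 1*(-138))*511 = 3 + (-1 + 138)*511 = 3 + 137*511 = 3 + 70007 = 70010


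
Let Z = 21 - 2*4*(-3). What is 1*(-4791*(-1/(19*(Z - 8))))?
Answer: 4791/703 ≈ 6.8151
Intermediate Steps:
Z = 45 (Z = 21 - 8*(-3) = 21 - 1*(-24) = 21 + 24 = 45)
1*(-4791*(-1/(19*(Z - 8)))) = 1*(-4791*(-1/(19*(45 - 8)))) = 1*(-4791/(37*(-19))) = 1*(-4791/(-703)) = 1*(-4791*(-1/703)) = 1*(4791/703) = 4791/703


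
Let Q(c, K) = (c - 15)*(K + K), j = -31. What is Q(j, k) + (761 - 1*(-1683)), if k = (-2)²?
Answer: 2076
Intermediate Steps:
k = 4
Q(c, K) = 2*K*(-15 + c) (Q(c, K) = (-15 + c)*(2*K) = 2*K*(-15 + c))
Q(j, k) + (761 - 1*(-1683)) = 2*4*(-15 - 31) + (761 - 1*(-1683)) = 2*4*(-46) + (761 + 1683) = -368 + 2444 = 2076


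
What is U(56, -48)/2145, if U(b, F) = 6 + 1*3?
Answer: 3/715 ≈ 0.0041958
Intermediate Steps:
U(b, F) = 9 (U(b, F) = 6 + 3 = 9)
U(56, -48)/2145 = 9/2145 = 9*(1/2145) = 3/715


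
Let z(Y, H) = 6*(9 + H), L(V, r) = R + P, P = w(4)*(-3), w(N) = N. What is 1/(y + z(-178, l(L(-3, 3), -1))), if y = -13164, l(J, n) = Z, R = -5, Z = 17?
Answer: -1/13008 ≈ -7.6876e-5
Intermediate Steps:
P = -12 (P = 4*(-3) = -12)
L(V, r) = -17 (L(V, r) = -5 - 12 = -17)
l(J, n) = 17
z(Y, H) = 54 + 6*H
1/(y + z(-178, l(L(-3, 3), -1))) = 1/(-13164 + (54 + 6*17)) = 1/(-13164 + (54 + 102)) = 1/(-13164 + 156) = 1/(-13008) = -1/13008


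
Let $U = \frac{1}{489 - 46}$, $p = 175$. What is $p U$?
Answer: $\frac{175}{443} \approx 0.39503$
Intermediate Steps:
$U = \frac{1}{443} \approx 0.0022573$
$p U = 175 \cdot \frac{1}{443} = \frac{175}{443}$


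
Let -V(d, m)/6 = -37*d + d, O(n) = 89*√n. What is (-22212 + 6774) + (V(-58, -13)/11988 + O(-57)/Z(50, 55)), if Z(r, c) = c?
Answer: -1713734/111 + 89*I*√57/55 ≈ -15439.0 + 12.217*I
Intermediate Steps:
V(d, m) = 216*d (V(d, m) = -6*(-37*d + d) = -(-216)*d = 216*d)
(-22212 + 6774) + (V(-58, -13)/11988 + O(-57)/Z(50, 55)) = (-22212 + 6774) + ((216*(-58))/11988 + (89*√(-57))/55) = -15438 + (-12528*1/11988 + (89*(I*√57))*(1/55)) = -15438 + (-116/111 + (89*I*√57)*(1/55)) = -15438 + (-116/111 + 89*I*√57/55) = -1713734/111 + 89*I*√57/55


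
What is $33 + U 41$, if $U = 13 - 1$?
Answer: $525$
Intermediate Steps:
$U = 12$ ($U = 13 - 1 = 12$)
$33 + U 41 = 33 + 12 \cdot 41 = 33 + 492 = 525$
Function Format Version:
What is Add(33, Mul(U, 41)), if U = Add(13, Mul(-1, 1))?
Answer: 525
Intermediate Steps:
U = 12 (U = Add(13, -1) = 12)
Add(33, Mul(U, 41)) = Add(33, Mul(12, 41)) = Add(33, 492) = 525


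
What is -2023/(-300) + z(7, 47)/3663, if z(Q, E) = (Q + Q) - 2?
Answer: 274587/40700 ≈ 6.7466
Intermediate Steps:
z(Q, E) = -2 + 2*Q (z(Q, E) = 2*Q - 2 = -2 + 2*Q)
-2023/(-300) + z(7, 47)/3663 = -2023/(-300) + (-2 + 2*7)/3663 = -2023*(-1/300) + (-2 + 14)*(1/3663) = 2023/300 + 12*(1/3663) = 2023/300 + 4/1221 = 274587/40700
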